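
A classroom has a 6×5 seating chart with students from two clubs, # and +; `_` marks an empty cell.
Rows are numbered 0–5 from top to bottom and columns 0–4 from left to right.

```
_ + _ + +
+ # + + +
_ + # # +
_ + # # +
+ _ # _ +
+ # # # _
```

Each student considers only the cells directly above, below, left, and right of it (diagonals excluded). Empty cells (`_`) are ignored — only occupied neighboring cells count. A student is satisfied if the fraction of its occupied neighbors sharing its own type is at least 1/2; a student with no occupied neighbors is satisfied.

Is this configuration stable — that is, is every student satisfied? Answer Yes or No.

No

Row 0: (0,1)+ 0/1 not · (0,3)+ 2/2 satisfied · (0,4)+ 2/2 satisfied
Row 1: (1,0)+ 0/1 not · (1,1)# 0/4 not · (1,2)+ 1/3 not · (1,3)+ 3/4 satisfied · (1,4)+ 3/3 satisfied
Row 2: (2,1)+ 1/3 not · (2,2)# 2/4 satisfied · (2,3)# 2/4 satisfied · (2,4)+ 2/3 satisfied
Row 3: (3,1)+ 1/2 satisfied · (3,2)# 3/4 satisfied · (3,3)# 2/3 satisfied · (3,4)+ 2/3 satisfied
Row 4: (4,0)+ 1/1 satisfied · (4,2)# 2/2 satisfied · (4,4)+ 1/1 satisfied
Row 5: (5,0)+ 1/2 satisfied · (5,1)# 1/2 satisfied · (5,2)# 3/3 satisfied · (5,3)# 1/1 satisfied
For instance (0,1) has only 0/1 same-type neighbors, below 1/2.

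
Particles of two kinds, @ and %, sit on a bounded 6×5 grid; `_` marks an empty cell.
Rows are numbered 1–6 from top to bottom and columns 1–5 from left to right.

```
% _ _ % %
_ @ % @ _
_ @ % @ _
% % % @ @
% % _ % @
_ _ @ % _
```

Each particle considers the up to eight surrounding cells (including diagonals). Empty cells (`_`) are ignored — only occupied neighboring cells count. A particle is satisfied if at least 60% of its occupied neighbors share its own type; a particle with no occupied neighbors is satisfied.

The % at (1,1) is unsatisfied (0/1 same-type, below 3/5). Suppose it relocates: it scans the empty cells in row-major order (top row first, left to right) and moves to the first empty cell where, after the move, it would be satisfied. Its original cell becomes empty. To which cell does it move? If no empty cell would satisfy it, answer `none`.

Vacating (1,1). Empty cells in order:
  (1,2): 1/2 same-type → still unsatisfied.
  (1,3): 2/4 same-type → still unsatisfied.
  (2,1): 0/2 same-type → still unsatisfied.
  (2,5): 2/4 same-type → still unsatisfied.
  (3,1): 2/4 same-type → still unsatisfied.
  (3,5): 0/4 same-type → still unsatisfied.
  (5,3): 5/7 same-type → satisfied — stop here.

(5,3)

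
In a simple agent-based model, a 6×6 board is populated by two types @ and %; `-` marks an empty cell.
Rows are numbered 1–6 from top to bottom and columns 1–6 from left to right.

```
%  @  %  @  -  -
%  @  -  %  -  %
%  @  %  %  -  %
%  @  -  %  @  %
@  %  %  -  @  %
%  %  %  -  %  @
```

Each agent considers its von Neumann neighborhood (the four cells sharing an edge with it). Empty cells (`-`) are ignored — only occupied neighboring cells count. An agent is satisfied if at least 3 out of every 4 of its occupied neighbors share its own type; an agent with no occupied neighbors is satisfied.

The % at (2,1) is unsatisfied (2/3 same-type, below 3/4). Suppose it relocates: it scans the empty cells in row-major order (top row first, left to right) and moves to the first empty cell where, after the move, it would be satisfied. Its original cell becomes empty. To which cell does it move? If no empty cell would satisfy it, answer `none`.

(1,6)

Vacating (2,1). Empty cells in order:
  (1,5): 0/1 same-type → still unsatisfied.
  (1,6): 1/1 same-type → satisfied — stop here.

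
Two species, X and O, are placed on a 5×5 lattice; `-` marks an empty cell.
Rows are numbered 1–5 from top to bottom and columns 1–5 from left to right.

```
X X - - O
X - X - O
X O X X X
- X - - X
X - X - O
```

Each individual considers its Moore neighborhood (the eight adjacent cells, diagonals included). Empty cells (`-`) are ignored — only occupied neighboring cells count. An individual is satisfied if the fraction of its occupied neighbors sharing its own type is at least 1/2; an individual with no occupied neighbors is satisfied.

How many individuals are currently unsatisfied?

(1,1)X 2/2 satisfied
(1,2)X 3/3 satisfied
(1,5)O 1/1 satisfied
(2,1)X 3/4 satisfied
(2,3)X 3/4 satisfied
(2,5)O 1/3 not
(3,1)X 2/3 satisfied
(3,2)O 0/5 not
(3,3)X 3/4 satisfied
(3,4)X 4/5 satisfied
(3,5)X 2/3 satisfied
(4,2)X 4/5 satisfied
(4,5)X 2/3 satisfied
(5,1)X 1/1 satisfied
(5,3)X 1/1 satisfied
(5,5)O 0/1 not
Unsatisfied: (2,5), (3,2), (5,5) — 3 in total.

3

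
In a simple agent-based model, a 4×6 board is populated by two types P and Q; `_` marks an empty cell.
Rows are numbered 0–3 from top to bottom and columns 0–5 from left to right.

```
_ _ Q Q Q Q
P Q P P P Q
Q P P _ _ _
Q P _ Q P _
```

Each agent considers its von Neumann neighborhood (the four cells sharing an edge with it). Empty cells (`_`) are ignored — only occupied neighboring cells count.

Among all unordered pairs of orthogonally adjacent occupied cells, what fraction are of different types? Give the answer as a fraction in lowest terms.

Scan each occupied cell's neighbors to the right and below so each pair is counted once.
From row 0: 3 unlike of 7 pairs (running 3/7).
From row 1: 5 unlike of 8 pairs (running 8/15).
From row 2: 1 unlike of 4 pairs (running 9/19).
From row 3: 2 unlike of 2 pairs (running 11/21).
Total adjacent occupied pairs: 21; unlike-type pairs: 11.
11/21 is already in lowest terms.

11/21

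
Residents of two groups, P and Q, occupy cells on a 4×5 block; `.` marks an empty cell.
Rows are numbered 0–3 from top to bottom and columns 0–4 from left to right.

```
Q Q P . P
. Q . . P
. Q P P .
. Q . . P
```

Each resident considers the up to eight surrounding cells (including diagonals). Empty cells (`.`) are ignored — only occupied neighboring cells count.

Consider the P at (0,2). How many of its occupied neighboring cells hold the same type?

Occupied neighbors of (0,2): (0,1)=Q, (1,1)=Q.
Same type (P): 0 of 2.

0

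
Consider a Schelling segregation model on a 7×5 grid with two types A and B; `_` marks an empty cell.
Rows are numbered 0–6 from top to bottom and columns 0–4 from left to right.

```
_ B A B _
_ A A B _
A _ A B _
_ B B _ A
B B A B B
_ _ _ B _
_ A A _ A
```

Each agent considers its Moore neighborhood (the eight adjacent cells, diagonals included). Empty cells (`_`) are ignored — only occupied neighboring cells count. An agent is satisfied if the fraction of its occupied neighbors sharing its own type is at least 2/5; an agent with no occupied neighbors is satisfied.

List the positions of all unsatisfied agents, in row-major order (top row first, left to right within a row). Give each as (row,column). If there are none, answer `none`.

(0,1), (0,3), (2,2), (3,4), (4,2), (6,4)

Row 0: (0,1)B 0/3 unhappy · (0,2)A 2/5 ok · (0,3)B 1/3 unhappy
Row 1: (1,1)A 4/5 ok · (1,2)A 3/7 ok · (1,3)B 2/5 ok
Row 2: (2,0)A 1/2 ok · (2,2)A 2/6 unhappy · (2,3)B 2/5 ok
Row 3: (3,1)B 3/6 ok · (3,2)B 4/6 ok · (3,4)A 0/3 unhappy
Row 4: (4,0)B 2/2 ok · (4,1)B 3/4 ok · (4,2)A 0/5 unhappy · (4,3)B 3/5 ok · (4,4)B 2/3 ok
Row 5: (5,3)B 2/5 ok
Row 6: (6,1)A 1/1 ok · (6,2)A 1/2 ok · (6,4)A 0/1 unhappy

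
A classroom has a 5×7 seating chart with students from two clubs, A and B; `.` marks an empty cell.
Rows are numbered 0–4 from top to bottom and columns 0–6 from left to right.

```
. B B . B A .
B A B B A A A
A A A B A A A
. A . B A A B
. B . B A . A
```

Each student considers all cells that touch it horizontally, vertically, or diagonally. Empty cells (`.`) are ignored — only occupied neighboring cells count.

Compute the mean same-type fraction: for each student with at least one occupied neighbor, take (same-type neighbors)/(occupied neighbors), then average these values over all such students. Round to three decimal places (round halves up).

Row 0: (0,1)B 3/4 · (0,2)B 3/4 · (0,4)B 1/4 · (0,5)A 3/4
Row 1: (1,0)B 1/4 · (1,1)A 3/7 · (1,2)B 4/7 · (1,3)B 4/7 · (1,4)A 4/7 · (1,5)A 6/7 · (1,6)A 4/4
Row 2: (2,0)A 3/4 · (2,1)A 4/6 · (2,2)A 3/7 · (2,3)B 3/7 · (2,4)A 5/8 · (2,5)A 7/8 · (2,6)A 4/5
Row 3: (3,1)A 3/4 · (3,3)B 2/6 · (3,4)A 4/7 · (3,5)A 6/7 · (3,6)B 0/4
Row 4: (4,1)B 0/1 · (4,3)B 1/3 · (4,4)A 2/4 · (4,6)A 1/2
Sum over 27 students: 3/4 + 3/4 + 1/4 + 3/4 + 1/4 + 3/7 + 4/7 + 4/7 + 4/7 + 6/7 + 4/4 + 3/4 + 4/6 + 3/7 + 3/7 + 5/8 + 7/8 + 4/5 + 3/4 + 2/6 + 4/7 + 6/7 + 0/4 + 0/1 + 1/3 + 2/4 + 1/2 = 6371/420; mean = 6371/420 ÷ 27 = 6371/11340 = 0.561816… → 0.562.

0.562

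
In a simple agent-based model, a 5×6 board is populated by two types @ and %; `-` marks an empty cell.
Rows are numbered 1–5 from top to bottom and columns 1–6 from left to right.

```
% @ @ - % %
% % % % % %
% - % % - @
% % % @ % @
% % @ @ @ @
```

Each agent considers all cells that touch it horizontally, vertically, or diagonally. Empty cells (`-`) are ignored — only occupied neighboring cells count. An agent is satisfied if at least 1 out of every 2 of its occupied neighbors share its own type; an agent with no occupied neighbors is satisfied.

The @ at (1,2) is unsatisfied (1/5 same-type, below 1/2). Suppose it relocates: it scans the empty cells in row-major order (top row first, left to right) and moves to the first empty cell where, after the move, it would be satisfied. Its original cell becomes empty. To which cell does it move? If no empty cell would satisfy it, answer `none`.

Vacating (1,2). Empty cells in order:
  (1,4): 1/5 same-type → still unsatisfied.
  (3,2): 0/8 same-type → still unsatisfied.
  (3,5): 3/8 same-type → still unsatisfied.

none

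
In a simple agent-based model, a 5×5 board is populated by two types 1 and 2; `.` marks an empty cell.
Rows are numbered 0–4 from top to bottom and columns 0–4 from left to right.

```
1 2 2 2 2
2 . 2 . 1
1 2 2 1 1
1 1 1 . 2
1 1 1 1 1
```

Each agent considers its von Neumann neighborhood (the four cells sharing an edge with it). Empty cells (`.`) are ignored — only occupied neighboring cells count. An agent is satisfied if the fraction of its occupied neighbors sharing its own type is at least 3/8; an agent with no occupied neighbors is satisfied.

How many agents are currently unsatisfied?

(0,0)1 0/2 ✗
(0,1)2 1/2 ✓
(0,2)2 3/3 ✓
(0,3)2 2/2 ✓
(0,4)2 1/2 ✓
(1,0)2 0/2 ✗
(1,2)2 2/2 ✓
(1,4)1 1/2 ✓
(2,0)1 1/3 ✗
(2,1)2 1/3 ✗
(2,2)2 2/4 ✓
(2,3)1 1/2 ✓
(2,4)1 2/3 ✓
(3,0)1 3/3 ✓
(3,1)1 3/4 ✓
(3,2)1 2/3 ✓
(3,4)2 0/2 ✗
(4,0)1 2/2 ✓
(4,1)1 3/3 ✓
(4,2)1 3/3 ✓
(4,3)1 2/2 ✓
(4,4)1 1/2 ✓
Unsatisfied: (0,0), (1,0), (2,0), (2,1), (3,4) — 5 in total.

5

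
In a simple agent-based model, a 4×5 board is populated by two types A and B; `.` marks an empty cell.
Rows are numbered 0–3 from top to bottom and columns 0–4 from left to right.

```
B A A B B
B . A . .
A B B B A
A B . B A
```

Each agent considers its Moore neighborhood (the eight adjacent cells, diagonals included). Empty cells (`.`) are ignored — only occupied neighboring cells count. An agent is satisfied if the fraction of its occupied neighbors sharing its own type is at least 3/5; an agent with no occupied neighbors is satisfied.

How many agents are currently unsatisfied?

13

(0,0)B 1/2 not
(0,1)A 2/4 not
(0,2)A 2/3 satisfied
(0,3)B 1/3 not
(0,4)B 1/1 satisfied
(1,0)B 2/4 not
(1,2)A 2/6 not
(2,0)A 1/4 not
(2,1)B 3/6 not
(2,2)B 4/5 satisfied
(2,3)B 2/5 not
(2,4)A 1/3 not
(3,0)A 1/3 not
(3,1)B 2/4 not
(3,3)B 2/4 not
(3,4)A 1/3 not
Unsatisfied: (0,0), (0,1), (0,3), (1,0), (1,2), (2,0), (2,1), (2,3), (2,4), (3,0), (3,1), (3,3), (3,4) — 13 in total.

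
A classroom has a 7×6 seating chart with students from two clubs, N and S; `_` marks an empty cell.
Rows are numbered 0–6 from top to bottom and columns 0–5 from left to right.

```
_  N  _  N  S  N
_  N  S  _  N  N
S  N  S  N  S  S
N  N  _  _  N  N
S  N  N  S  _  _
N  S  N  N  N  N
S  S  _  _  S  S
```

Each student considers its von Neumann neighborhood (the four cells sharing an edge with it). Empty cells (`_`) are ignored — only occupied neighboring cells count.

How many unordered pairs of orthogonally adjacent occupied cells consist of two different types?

24

Scan each occupied cell's neighbors to the right and below so each pair is counted once.
From row 0: 3 unlike of 5 pairs (running 3/5).
From row 1: 3 unlike of 6 pairs (running 6/11).
From row 2: 7 unlike of 9 pairs (running 13/20).
From row 3: 1 unlike of 4 pairs (running 14/24).
From row 4: 5 unlike of 7 pairs (running 19/31).
From row 5: 5 unlike of 9 pairs (running 24/40).
From row 6: 0 unlike of 2 pairs (running 24/42).
Total adjacent occupied pairs: 42; unlike-type pairs: 24.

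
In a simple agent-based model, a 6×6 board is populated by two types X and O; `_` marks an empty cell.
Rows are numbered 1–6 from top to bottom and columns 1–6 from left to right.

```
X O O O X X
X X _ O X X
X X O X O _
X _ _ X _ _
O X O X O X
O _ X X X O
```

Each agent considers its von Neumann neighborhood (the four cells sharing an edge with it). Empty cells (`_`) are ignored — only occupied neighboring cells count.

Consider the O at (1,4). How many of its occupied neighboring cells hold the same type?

Occupied neighbors of (1,4): (2,4)=O, (1,3)=O, (1,5)=X.
Same type (O): 2 of 3.

2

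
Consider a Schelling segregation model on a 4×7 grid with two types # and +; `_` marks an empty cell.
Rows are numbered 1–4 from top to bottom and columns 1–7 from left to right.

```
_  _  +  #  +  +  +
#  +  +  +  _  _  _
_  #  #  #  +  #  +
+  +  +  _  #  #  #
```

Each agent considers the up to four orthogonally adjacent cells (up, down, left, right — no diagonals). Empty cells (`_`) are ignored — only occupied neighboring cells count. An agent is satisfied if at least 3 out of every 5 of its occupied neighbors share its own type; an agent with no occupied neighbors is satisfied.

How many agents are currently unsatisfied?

Row 1: (1,3)+ 1/2 not · (1,4)# 0/3 not · (1,5)+ 1/2 not · (1,6)+ 2/2 satisfied · (1,7)+ 1/1 satisfied
Row 2: (2,1)# 0/1 not · (2,2)+ 1/3 not · (2,3)+ 3/4 satisfied · (2,4)+ 1/3 not
Row 3: (3,2)# 1/3 not · (3,3)# 2/4 not · (3,4)# 1/3 not · (3,5)+ 0/3 not · (3,6)# 1/3 not · (3,7)+ 0/2 not
Row 4: (4,1)+ 1/1 satisfied · (4,2)+ 2/3 satisfied · (4,3)+ 1/2 not · (4,5)# 1/2 not · (4,6)# 3/3 satisfied · (4,7)# 1/2 not
Unsatisfied: (1,3), (1,4), (1,5), (2,1), (2,2), (2,4), (3,2), (3,3), (3,4), (3,5), (3,6), (3,7), (4,3), (4,5), (4,7) — 15 in total.

15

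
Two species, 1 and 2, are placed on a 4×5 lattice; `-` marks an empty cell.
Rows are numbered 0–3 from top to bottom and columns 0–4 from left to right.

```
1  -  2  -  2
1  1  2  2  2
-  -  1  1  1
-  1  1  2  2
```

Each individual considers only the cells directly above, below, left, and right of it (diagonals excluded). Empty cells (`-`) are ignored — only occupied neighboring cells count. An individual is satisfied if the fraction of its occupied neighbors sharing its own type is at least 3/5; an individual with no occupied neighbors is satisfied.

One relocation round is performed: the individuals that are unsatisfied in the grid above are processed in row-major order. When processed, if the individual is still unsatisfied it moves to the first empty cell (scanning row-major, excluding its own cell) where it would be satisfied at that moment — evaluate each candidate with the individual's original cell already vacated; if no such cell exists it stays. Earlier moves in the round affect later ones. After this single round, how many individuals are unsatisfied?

1

Initially unsatisfied (in order): (1,1), (1,2), (2,3), (2,4), (3,3), (3,4).
  (1,1) → (2,0).
  (1,2): now satisfied by earlier moves; stays.
  (2,3) → (2,1).
  (2,4) → (1,1).
  (3,3) → (0,3).
  (3,4): now satisfied by earlier moves; stays.
Resulting grid:
1 - 2 2 2
1 1 2 2 2
1 1 1 - -
- 1 1 - 2
Unsatisfied now: (1,2).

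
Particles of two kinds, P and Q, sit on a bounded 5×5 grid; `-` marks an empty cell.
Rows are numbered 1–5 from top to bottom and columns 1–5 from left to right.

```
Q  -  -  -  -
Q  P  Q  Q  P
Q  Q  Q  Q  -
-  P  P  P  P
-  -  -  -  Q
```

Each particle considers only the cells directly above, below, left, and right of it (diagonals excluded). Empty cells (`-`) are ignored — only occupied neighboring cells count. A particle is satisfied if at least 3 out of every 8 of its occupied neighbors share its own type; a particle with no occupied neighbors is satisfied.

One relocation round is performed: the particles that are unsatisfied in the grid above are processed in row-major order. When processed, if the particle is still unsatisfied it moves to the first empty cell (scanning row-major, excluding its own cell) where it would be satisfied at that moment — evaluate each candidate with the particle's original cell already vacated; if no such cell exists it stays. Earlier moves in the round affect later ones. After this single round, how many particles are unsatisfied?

Initially unsatisfied (in order): (2,2), (2,5), (5,5).
  (2,2) → (1,5).
  (2,5): now satisfied by earlier moves; stays.
  (5,5) → (1,2).
Resulting grid:
Q Q - - P
Q - Q Q P
Q Q Q Q -
- P P P P
- - - - -
All satisfied now.

0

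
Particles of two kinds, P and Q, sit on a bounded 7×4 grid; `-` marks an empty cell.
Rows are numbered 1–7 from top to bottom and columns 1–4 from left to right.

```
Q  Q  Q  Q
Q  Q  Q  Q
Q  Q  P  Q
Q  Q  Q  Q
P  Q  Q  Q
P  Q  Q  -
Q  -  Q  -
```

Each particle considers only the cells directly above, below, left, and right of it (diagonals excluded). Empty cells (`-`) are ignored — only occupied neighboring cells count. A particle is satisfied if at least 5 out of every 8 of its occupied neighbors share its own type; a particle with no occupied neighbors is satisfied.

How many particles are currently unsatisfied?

Row 1: (1,1)Q 2/2 ok · (1,2)Q 3/3 ok · (1,3)Q 3/3 ok · (1,4)Q 2/2 ok
Row 2: (2,1)Q 3/3 ok · (2,2)Q 4/4 ok · (2,3)Q 3/4 ok · (2,4)Q 3/3 ok
Row 3: (3,1)Q 3/3 ok · (3,2)Q 3/4 ok · (3,3)P 0/4 unhappy · (3,4)Q 2/3 ok
Row 4: (4,1)Q 2/3 ok · (4,2)Q 4/4 ok · (4,3)Q 3/4 ok · (4,4)Q 3/3 ok
Row 5: (5,1)P 1/3 unhappy · (5,2)Q 3/4 ok · (5,3)Q 4/4 ok · (5,4)Q 2/2 ok
Row 6: (6,1)P 1/3 unhappy · (6,2)Q 2/3 ok · (6,3)Q 3/3 ok
Row 7: (7,1)Q 0/1 unhappy · (7,3)Q 1/1 ok
Unsatisfied: (3,3), (5,1), (6,1), (7,1) — 4 in total.

4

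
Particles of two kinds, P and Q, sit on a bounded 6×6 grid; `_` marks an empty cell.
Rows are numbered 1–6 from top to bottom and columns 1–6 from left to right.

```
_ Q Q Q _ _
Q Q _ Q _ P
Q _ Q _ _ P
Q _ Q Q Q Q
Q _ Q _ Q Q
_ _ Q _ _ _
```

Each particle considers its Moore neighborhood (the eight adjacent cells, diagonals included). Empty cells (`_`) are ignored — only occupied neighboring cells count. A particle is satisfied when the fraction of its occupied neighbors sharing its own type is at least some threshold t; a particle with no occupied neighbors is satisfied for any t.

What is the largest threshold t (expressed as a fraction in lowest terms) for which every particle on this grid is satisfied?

Row 1: (1,2)Q 3/3 · (1,3)Q 4/4 · (1,4)Q 2/2
Row 2: (2,1)Q 3/3 · (2,2)Q 5/5 · (2,4)Q 3/3 · (2,6)P 1/1
Row 3: (3,1)Q 3/3 · (3,3)Q 4/4 · (3,6)P 1/3
Row 4: (4,1)Q 2/2 · (4,3)Q 3/3 · (4,4)Q 5/5 · (4,5)Q 4/5 · (4,6)Q 3/4
Row 5: (5,1)Q 1/1 · (5,3)Q 3/3 · (5,5)Q 4/4 · (5,6)Q 3/3
Row 6: (6,3)Q 1/1
The smallest same-type fraction is 1/3 at (3,6), which reduces to 1/3. Any threshold above that leaves this particle unsatisfied.

1/3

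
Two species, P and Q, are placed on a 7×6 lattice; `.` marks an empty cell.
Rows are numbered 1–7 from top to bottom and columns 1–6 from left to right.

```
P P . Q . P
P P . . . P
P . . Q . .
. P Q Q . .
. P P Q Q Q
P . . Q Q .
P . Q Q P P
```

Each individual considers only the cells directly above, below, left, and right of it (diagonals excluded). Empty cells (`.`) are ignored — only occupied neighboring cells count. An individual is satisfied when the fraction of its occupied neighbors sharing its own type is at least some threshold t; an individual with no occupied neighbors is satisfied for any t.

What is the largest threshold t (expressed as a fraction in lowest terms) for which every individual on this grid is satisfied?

(1,1)P 2/2
(1,2)P 2/2
(1,4)Q — no occupied neighbors
(1,6)P 1/1
(2,1)P 3/3
(2,2)P 2/2
(2,6)P 1/1
(3,1)P 1/1
(3,4)Q 1/1
(4,2)P 1/2
(4,3)Q 1/3
(4,4)Q 3/3
(5,2)P 2/2
(5,3)P 1/3
(5,4)Q 3/4
(5,5)Q 3/3
(5,6)Q 1/1
(6,1)P 1/1
(6,4)Q 3/3
(6,5)Q 2/3
(7,1)P 1/1
(7,3)Q 1/1
(7,4)Q 2/3
(7,5)P 1/3
(7,6)P 1/1
The smallest same-type fraction is 1/3 at (4,3), which reduces to 1/3. Any threshold above that leaves this individual unsatisfied.

1/3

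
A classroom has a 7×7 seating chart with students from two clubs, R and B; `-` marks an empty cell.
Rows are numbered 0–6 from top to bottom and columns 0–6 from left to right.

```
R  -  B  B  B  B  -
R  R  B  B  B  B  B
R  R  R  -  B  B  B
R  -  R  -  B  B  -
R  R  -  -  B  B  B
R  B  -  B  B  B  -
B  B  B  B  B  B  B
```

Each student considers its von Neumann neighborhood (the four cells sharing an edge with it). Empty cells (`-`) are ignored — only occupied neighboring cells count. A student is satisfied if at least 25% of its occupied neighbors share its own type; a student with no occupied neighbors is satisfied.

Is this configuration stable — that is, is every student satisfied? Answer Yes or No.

Row 0: (0,0)R 1/1 ok · (0,2)B 2/2 ok · (0,3)B 3/3 ok · (0,4)B 3/3 ok · (0,5)B 2/2 ok
Row 1: (1,0)R 3/3 ok · (1,1)R 2/3 ok · (1,2)B 2/4 ok · (1,3)B 3/3 ok · (1,4)B 4/4 ok · (1,5)B 4/4 ok · (1,6)B 2/2 ok
Row 2: (2,0)R 3/3 ok · (2,1)R 3/3 ok · (2,2)R 2/3 ok · (2,4)B 3/3 ok · (2,5)B 4/4 ok · (2,6)B 2/2 ok
Row 3: (3,0)R 2/2 ok · (3,2)R 1/1 ok · (3,4)B 3/3 ok · (3,5)B 3/3 ok
Row 4: (4,0)R 3/3 ok · (4,1)R 1/2 ok · (4,4)B 3/3 ok · (4,5)B 4/4 ok · (4,6)B 1/1 ok
Row 5: (5,0)R 1/3 ok · (5,1)B 1/3 ok · (5,3)B 2/2 ok · (5,4)B 4/4 ok · (5,5)B 3/3 ok
Row 6: (6,0)B 1/2 ok · (6,1)B 3/3 ok · (6,2)B 2/2 ok · (6,3)B 3/3 ok · (6,4)B 3/3 ok · (6,5)B 3/3 ok · (6,6)B 1/1 ok
All meet the threshold, so the configuration is stable.

Yes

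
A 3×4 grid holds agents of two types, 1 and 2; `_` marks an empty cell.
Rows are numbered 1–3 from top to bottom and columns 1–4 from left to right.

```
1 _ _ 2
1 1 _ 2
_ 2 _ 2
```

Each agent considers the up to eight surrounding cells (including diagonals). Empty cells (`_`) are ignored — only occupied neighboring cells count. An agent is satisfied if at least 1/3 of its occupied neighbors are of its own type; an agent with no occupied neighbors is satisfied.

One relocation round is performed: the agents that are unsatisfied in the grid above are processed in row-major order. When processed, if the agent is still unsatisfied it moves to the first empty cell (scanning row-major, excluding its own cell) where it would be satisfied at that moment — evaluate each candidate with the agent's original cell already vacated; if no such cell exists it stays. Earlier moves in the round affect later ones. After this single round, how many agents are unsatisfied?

Initially unsatisfied (in order): (3,2).
  (3,2) → (1,3).
Resulting grid:
1 _ 2 2
1 1 _ 2
_ _ _ 2
All satisfied now.

0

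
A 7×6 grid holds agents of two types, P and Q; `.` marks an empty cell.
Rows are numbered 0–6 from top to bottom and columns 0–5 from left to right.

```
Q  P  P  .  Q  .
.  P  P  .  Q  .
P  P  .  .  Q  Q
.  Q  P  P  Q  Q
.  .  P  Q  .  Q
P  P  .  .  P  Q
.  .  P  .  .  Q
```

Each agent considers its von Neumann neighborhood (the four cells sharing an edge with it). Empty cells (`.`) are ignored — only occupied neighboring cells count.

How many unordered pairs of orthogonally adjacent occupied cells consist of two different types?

7

Scan each occupied cell's neighbors to the right and below so each pair is counted once.
Row 0: Q(0,0)–P(0,1)≠ P(0,1)–P(0,2)= P(0,1)–P(1,1)= P(0,2)–P(1,2)= Q(0,4)–Q(1,4)=  → 1/5 unlike.
Row 1: P(1,1)–P(1,2)= P(1,1)–P(2,1)= Q(1,4)–Q(2,4)=  → 0/3 unlike.
Row 2: P(2,0)–P(2,1)= P(2,1)–Q(3,1)≠ Q(2,4)–Q(2,5)= Q(2,4)–Q(3,4)= Q(2,5)–Q(3,5)=  → 1/5 unlike.
Row 3: Q(3,1)–P(3,2)≠ P(3,2)–P(3,3)= P(3,2)–P(4,2)= P(3,3)–Q(3,4)≠ P(3,3)–Q(4,3)≠ Q(3,4)–Q(3,5)= Q(3,5)–Q(4,5)=  → 3/7 unlike.
Row 4: P(4,2)–Q(4,3)≠ Q(4,5)–Q(5,5)=  → 1/2 unlike.
Row 5: P(5,0)–P(5,1)= P(5,4)–Q(5,5)≠ Q(5,5)–Q(6,5)=  → 1/3 unlike.
Total adjacent occupied pairs: 25; unlike-type pairs: 7.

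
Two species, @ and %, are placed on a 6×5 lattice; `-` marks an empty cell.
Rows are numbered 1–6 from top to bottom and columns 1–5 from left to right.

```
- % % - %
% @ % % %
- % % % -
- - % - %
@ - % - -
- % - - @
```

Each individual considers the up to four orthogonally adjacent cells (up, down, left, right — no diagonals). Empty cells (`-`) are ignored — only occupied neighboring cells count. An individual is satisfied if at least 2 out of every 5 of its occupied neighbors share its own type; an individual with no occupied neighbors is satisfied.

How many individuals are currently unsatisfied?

Row 1: (1,2)% 1/2 satisfied · (1,3)% 2/2 satisfied · (1,5)% 1/1 satisfied
Row 2: (2,1)% 0/1 not · (2,2)@ 0/4 not · (2,3)% 3/4 satisfied · (2,4)% 3/3 satisfied · (2,5)% 2/2 satisfied
Row 3: (3,2)% 1/2 satisfied · (3,3)% 4/4 satisfied · (3,4)% 2/2 satisfied
Row 4: (4,3)% 2/2 satisfied · (4,5)% 0/0 satisfied
Row 5: (5,1)@ 0/0 satisfied · (5,3)% 1/1 satisfied
Row 6: (6,2)% 0/0 satisfied · (6,5)@ 0/0 satisfied
Unsatisfied: (2,1), (2,2) — 2 in total.

2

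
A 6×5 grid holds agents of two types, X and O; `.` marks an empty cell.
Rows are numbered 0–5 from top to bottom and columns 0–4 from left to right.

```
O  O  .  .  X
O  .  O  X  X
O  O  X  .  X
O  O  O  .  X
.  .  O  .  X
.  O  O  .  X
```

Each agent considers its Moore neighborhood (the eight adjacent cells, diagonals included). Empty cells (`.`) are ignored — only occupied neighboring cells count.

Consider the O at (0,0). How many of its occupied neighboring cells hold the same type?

2

Occupied neighbors of (0,0): (0,1)=O, (1,0)=O.
Same type (O): 2 of 2.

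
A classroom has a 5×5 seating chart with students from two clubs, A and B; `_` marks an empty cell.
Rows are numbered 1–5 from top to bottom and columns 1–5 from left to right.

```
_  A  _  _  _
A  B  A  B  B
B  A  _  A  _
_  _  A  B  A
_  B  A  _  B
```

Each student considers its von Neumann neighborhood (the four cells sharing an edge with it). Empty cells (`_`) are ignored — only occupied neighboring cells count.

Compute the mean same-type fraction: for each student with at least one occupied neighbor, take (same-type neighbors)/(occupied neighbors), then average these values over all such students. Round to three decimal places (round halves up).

0.156

(1,2)A 0/1
(2,1)A 0/2
(2,2)B 0/4
(2,3)A 0/2
(2,4)B 1/3
(2,5)B 1/1
(3,1)B 0/2
(3,2)A 0/2
(3,4)A 0/2
(4,3)A 1/2
(4,4)B 0/3
(4,5)A 0/2
(5,2)B 0/1
(5,3)A 1/2
(5,5)B 0/1
Sum over 15 students: 0/1 + 0/2 + 0/4 + 0/2 + 1/3 + 1/1 + 0/2 + 0/2 + 0/2 + 1/2 + 0/3 + 0/2 + 0/1 + 1/2 + 0/1 = 7/3; mean = 7/3 ÷ 15 = 7/45 = 0.155555… → 0.156.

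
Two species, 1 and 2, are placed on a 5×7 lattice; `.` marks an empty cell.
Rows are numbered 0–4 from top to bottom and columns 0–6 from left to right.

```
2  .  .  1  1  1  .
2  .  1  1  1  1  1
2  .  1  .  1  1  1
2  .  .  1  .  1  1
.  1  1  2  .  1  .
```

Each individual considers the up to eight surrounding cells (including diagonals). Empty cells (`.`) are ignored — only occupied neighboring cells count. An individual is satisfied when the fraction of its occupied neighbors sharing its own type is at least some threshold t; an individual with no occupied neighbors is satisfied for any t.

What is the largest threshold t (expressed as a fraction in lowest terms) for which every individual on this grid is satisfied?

Row 0: (0,0)2 1/1 · (0,3)1 4/4 · (0,4)1 5/5 · (0,5)1 4/4
Row 1: (1,0)2 2/2 · (1,2)1 3/3 · (1,3)1 6/6 · (1,4)1 7/7 · (1,5)1 7/7 · (1,6)1 4/4
Row 2: (2,0)2 2/2 · (2,2)1 3/3 · (2,4)1 6/6 · (2,5)1 7/7 · (2,6)1 5/5
Row 3: (3,0)2 1/2 · (3,3)1 3/4 · (3,5)1 5/5 · (3,6)1 4/4
Row 4: (4,1)1 1/2 · (4,2)1 2/3 · (4,3)2 0/2 · (4,5)1 2/2
The smallest same-type fraction is 0/2 at (4,3), which reduces to 0/1. Any threshold above that leaves this individual unsatisfied.

0/1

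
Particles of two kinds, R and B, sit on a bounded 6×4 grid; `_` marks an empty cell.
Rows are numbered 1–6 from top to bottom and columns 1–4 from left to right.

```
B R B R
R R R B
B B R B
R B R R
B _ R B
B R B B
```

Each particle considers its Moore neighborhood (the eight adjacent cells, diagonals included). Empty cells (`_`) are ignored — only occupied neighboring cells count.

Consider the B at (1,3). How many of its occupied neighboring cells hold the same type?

1

Occupied neighbors of (1,3): (1,2)=R, (1,4)=R, (2,2)=R, (2,3)=R, (2,4)=B.
Same type (B): 1 of 5.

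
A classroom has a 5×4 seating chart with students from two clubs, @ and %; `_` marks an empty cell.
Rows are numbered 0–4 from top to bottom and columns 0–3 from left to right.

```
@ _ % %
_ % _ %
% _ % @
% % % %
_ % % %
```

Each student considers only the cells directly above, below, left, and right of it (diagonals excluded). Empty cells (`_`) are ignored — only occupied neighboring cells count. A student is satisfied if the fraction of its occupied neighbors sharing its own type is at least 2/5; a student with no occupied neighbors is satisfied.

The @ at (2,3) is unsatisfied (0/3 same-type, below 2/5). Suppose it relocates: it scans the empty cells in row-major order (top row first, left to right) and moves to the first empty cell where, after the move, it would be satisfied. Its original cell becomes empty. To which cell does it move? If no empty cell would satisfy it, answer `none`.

Vacating (2,3). Empty cells in order:
  (0,1): 1/3 same-type → still unsatisfied.
  (1,0): 1/3 same-type → still unsatisfied.
  (1,2): 0/4 same-type → still unsatisfied.
  (2,1): 0/4 same-type → still unsatisfied.
  (4,0): 0/2 same-type → still unsatisfied.

none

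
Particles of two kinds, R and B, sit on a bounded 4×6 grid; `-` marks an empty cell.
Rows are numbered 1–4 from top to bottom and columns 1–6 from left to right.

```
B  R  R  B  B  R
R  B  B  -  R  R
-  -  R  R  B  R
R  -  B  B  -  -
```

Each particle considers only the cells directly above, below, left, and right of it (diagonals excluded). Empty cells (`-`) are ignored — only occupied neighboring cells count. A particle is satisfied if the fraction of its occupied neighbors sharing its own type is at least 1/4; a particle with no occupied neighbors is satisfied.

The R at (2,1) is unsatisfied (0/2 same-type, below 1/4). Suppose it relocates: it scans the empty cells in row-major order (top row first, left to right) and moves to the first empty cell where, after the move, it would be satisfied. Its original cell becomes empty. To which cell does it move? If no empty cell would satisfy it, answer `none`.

Vacating (2,1). Empty cells in order:
  (2,4): 2/4 same-type → satisfied — stop here.

(2,4)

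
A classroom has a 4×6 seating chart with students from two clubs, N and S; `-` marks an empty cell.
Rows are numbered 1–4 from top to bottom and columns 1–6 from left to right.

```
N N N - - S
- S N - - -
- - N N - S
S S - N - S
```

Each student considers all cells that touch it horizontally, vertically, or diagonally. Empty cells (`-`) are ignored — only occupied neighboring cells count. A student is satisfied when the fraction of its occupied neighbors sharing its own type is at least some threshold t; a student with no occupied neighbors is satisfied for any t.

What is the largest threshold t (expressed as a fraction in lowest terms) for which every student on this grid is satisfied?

0/1

Row 1: (1,1)N 1/2 · (1,2)N 3/4 · (1,3)N 2/3 · (1,6)S — no occupied neighbors
Row 2: (2,2)S 0/5 · (2,3)N 4/5
Row 3: (3,3)N 3/5 · (3,4)N 3/3 · (3,6)S 1/1
Row 4: (4,1)S 1/1 · (4,2)S 1/2 · (4,4)N 2/2 · (4,6)S 1/1
The smallest same-type fraction is 0/5 at (2,2), which reduces to 0/1. Any threshold above that leaves this student unsatisfied.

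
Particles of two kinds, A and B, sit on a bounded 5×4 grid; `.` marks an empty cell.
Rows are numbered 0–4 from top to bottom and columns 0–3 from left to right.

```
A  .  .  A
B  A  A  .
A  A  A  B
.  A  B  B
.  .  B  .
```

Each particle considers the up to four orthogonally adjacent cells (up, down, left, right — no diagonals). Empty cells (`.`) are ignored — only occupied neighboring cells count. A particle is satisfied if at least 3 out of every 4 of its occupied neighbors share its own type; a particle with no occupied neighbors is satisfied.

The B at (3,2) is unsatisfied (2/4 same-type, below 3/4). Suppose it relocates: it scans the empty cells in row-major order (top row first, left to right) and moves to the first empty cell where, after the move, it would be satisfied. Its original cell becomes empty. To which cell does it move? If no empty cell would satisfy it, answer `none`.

(4,0)

Vacating (3,2). Empty cells in order:
  (0,1): 0/2 same-type → still unsatisfied.
  (0,2): 0/2 same-type → still unsatisfied.
  (1,3): 1/3 same-type → still unsatisfied.
  (3,0): 0/2 same-type → still unsatisfied.
  (4,0): 0/0 same-type → satisfied — stop here.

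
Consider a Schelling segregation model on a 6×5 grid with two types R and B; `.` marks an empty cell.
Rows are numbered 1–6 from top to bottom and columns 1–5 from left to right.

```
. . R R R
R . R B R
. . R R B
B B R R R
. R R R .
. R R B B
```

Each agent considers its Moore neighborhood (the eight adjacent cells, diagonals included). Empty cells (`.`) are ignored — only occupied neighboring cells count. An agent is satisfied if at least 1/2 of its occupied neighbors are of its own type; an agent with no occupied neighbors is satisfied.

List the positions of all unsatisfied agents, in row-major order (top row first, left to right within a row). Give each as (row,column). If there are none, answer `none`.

Row 1: (1,3)R 2/3 ok · (1,4)R 4/5 ok · (1,5)R 2/3 ok
Row 2: (2,1)R 0/0 ok · (2,3)R 4/5 ok · (2,4)B 1/8 unhappy · (2,5)R 3/5 ok
Row 3: (3,3)R 4/6 ok · (3,4)R 6/8 ok · (3,5)B 1/5 unhappy
Row 4: (4,1)B 1/2 ok · (4,2)B 1/5 unhappy · (4,3)R 6/7 ok · (4,4)R 6/7 ok · (4,5)R 3/4 ok
Row 5: (5,2)R 4/6 ok · (5,3)R 6/8 ok · (5,4)R 5/7 ok
Row 6: (6,2)R 3/3 ok · (6,3)R 4/5 ok · (6,4)B 1/4 unhappy · (6,5)B 1/2 ok

(2,4), (3,5), (4,2), (6,4)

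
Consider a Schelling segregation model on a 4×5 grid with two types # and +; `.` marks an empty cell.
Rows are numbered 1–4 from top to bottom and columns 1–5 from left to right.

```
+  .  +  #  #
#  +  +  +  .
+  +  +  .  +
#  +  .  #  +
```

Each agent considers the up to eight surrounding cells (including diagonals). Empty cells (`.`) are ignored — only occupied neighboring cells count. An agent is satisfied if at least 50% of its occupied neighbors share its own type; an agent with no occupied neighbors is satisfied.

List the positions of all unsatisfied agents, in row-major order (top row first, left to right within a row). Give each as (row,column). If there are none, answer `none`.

(1,4), (2,1), (4,1), (4,4)

(1,1)+ 1/2 satisfied
(1,3)+ 3/4 satisfied
(1,4)# 1/4 not
(1,5)# 1/2 satisfied
(2,1)# 0/4 not
(2,2)+ 6/7 satisfied
(2,3)+ 5/6 satisfied
(2,4)+ 4/6 satisfied
(3,1)+ 3/5 satisfied
(3,2)+ 5/7 satisfied
(3,3)+ 5/6 satisfied
(3,5)+ 2/3 satisfied
(4,1)# 0/3 not
(4,2)+ 3/4 satisfied
(4,4)# 0/3 not
(4,5)+ 1/2 satisfied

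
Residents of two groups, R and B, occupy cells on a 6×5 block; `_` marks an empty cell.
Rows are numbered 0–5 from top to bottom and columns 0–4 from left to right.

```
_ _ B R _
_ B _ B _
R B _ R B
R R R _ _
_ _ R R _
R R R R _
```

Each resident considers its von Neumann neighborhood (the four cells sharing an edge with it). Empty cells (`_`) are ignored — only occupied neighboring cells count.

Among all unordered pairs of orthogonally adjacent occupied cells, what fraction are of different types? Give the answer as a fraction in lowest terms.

Scan each occupied cell's neighbors to the right and below so each pair is counted once.
From row 0: 2 unlike of 2 pairs (running 2/2).
From row 1: 1 unlike of 2 pairs (running 3/4).
From row 2: 3 unlike of 4 pairs (running 6/8).
From row 3: 0 unlike of 3 pairs (running 6/11).
From row 4: 0 unlike of 3 pairs (running 6/14).
From row 5: 0 unlike of 3 pairs (running 6/17).
Total adjacent occupied pairs: 17; unlike-type pairs: 6.
6/17 is already in lowest terms.

6/17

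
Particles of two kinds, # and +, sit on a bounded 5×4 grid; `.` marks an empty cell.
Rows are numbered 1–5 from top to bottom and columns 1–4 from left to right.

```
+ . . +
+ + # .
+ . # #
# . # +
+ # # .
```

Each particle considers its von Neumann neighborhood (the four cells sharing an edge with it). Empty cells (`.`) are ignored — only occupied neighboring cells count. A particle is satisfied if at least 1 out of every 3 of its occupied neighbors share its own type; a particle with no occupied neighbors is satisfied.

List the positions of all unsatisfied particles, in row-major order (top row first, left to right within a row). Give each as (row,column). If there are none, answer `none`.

(4,1), (4,4), (5,1)

(1,1)+ 1/1 ✓
(1,4)+ 0/0 ✓
(2,1)+ 3/3 ✓
(2,2)+ 1/2 ✓
(2,3)# 1/2 ✓
(3,1)+ 1/2 ✓
(3,3)# 3/3 ✓
(3,4)# 1/2 ✓
(4,1)# 0/2 ✗
(4,3)# 2/3 ✓
(4,4)+ 0/2 ✗
(5,1)+ 0/2 ✗
(5,2)# 1/2 ✓
(5,3)# 2/2 ✓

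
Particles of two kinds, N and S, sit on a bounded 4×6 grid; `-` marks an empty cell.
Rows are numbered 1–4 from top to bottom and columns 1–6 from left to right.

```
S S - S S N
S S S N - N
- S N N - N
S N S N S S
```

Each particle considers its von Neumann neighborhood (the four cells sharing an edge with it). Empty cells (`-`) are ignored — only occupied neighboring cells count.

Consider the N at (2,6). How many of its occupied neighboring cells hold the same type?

Occupied neighbors of (2,6): (1,6)=N, (3,6)=N.
Same type (N): 2 of 2.

2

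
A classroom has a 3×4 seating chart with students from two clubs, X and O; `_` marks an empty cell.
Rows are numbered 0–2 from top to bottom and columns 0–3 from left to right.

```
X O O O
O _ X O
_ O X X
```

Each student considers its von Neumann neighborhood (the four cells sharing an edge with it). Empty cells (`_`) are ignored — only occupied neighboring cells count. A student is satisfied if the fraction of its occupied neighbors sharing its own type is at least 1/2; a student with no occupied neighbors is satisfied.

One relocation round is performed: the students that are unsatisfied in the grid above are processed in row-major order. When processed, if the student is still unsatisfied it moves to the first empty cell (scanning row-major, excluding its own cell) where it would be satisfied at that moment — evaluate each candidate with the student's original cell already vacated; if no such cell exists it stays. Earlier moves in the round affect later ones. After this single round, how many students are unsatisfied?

0

Initially unsatisfied (in order): (0,0), (1,0), (1,2), (1,3), (2,1).
  (0,0): no empty cell satisfies it; stays.
  (1,0) → (1,1).
  (1,2) → (1,0).
  (1,3): now satisfied by earlier moves; stays.
  (2,1): now satisfied by earlier moves; stays.
Resulting grid:
X O O O
X O _ O
_ O X X
All satisfied now.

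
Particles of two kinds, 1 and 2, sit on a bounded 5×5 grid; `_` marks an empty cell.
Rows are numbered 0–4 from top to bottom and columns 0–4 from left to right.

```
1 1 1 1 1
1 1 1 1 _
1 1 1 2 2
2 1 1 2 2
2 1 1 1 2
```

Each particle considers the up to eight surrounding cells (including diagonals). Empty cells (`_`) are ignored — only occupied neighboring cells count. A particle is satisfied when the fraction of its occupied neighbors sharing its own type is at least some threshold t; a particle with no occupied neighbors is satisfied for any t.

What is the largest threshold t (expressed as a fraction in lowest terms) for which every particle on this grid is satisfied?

1/5

Row 0: (0,0)1 3/3 · (0,1)1 5/5 · (0,2)1 5/5 · (0,3)1 4/4 · (0,4)1 2/2
Row 1: (1,0)1 5/5 · (1,1)1 8/8 · (1,2)1 7/8 · (1,3)1 5/7
Row 2: (2,0)1 4/5 · (2,1)1 7/8 · (2,2)1 6/8 · (2,3)2 3/7 · (2,4)2 3/4
Row 3: (3,0)2 1/5 · (3,1)1 6/8 · (3,2)1 6/8 · (3,3)2 4/8 · (3,4)2 4/5
Row 4: (4,0)2 1/3 · (4,1)1 3/5 · (4,2)1 4/5 · (4,3)1 2/5 · (4,4)2 2/3
The smallest same-type fraction is 1/5 at (3,0), which reduces to 1/5. Any threshold above that leaves this particle unsatisfied.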